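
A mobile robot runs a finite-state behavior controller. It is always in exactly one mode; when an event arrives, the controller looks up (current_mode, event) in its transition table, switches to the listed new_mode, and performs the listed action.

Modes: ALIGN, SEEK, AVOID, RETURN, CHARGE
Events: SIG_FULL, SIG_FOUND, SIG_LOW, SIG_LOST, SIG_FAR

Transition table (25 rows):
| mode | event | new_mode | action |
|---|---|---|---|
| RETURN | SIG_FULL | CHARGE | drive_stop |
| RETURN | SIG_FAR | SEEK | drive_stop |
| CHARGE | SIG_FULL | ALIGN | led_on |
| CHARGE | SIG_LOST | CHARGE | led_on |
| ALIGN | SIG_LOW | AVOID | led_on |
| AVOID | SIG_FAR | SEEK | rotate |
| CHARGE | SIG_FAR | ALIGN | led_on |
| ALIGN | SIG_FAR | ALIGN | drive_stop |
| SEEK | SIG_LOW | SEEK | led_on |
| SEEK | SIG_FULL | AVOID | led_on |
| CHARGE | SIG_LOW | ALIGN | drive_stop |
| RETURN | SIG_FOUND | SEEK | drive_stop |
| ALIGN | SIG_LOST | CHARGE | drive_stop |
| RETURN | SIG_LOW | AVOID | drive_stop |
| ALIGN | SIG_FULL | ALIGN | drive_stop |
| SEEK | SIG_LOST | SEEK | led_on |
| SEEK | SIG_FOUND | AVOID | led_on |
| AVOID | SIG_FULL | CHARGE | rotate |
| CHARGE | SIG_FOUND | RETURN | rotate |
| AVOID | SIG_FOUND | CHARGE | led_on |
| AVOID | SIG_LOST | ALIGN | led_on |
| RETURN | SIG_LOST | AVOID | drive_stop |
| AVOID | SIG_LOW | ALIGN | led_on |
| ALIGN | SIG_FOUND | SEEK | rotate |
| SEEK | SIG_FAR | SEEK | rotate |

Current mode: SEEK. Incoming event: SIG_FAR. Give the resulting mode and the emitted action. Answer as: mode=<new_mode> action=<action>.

mode=SEEK action=rotate

current mode = SEEK; filter table to that mode:
  (SEEK, SIG_LOW) → (SEEK, led_on)
  (SEEK, SIG_FULL) → (AVOID, led_on)
  (SEEK, SIG_LOST) → (SEEK, led_on)
  (SEEK, SIG_FOUND) → (AVOID, led_on)
  (SEEK, SIG_FAR) → (SEEK, rotate)  ← event matches
event = SIG_FAR selects (SEEK, rotate)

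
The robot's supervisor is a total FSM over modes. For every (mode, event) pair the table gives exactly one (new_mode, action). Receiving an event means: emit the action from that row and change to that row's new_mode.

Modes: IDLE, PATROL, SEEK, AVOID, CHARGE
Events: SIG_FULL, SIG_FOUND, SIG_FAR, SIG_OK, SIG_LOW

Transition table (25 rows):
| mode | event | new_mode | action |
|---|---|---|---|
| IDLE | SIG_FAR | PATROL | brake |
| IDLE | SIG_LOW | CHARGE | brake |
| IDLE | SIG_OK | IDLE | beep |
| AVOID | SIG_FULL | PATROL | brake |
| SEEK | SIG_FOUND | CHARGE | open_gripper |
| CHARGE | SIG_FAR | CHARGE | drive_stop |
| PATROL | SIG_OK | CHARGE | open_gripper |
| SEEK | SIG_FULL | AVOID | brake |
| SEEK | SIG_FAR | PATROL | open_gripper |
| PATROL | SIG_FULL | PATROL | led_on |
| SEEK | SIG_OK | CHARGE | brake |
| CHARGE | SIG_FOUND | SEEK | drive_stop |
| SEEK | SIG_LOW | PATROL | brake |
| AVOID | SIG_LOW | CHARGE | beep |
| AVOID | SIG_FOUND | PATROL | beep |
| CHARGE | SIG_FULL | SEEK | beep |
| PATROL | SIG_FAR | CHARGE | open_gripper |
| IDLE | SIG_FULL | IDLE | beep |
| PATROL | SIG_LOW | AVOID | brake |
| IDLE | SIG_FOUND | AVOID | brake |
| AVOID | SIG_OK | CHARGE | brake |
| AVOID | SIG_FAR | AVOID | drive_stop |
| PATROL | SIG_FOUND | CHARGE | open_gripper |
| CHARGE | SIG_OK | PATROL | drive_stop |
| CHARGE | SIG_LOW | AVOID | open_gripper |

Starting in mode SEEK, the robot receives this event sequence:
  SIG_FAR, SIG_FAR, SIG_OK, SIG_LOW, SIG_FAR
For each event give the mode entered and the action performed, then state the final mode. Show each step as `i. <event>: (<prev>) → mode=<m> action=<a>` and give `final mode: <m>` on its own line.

final mode: AVOID

1. SIG_FAR: (SEEK) → mode=PATROL action=open_gripper
2. SIG_FAR: (PATROL) → mode=CHARGE action=open_gripper
3. SIG_OK: (CHARGE) → mode=PATROL action=drive_stop
4. SIG_LOW: (PATROL) → mode=AVOID action=brake
5. SIG_FAR: (AVOID) → mode=AVOID action=drive_stop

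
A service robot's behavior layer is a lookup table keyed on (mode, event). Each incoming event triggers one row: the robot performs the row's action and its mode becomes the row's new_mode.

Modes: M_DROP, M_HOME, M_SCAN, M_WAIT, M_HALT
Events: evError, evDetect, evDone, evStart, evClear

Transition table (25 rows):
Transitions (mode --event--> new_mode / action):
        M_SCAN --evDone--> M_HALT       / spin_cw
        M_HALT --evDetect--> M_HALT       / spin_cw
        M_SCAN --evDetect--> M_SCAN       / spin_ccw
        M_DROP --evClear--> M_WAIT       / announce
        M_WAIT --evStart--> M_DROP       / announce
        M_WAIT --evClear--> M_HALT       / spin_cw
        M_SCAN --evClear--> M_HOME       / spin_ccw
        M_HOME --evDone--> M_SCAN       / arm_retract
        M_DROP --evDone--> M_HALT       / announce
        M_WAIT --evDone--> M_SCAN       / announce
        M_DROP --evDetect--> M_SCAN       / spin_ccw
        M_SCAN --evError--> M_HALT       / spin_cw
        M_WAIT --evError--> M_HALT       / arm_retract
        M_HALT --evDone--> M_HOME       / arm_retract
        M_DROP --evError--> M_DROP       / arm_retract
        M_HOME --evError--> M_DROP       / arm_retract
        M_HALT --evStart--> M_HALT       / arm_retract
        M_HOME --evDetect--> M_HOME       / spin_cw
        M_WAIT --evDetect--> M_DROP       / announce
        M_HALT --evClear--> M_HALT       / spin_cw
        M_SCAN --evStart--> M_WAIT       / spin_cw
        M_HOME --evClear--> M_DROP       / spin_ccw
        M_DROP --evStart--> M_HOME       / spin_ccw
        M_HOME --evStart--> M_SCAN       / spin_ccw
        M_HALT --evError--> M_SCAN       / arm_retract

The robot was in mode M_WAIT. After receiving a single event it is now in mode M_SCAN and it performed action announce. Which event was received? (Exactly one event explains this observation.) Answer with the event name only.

try evError: (M_WAIT, evError) → (M_HALT, arm_retract)
try evDetect: (M_WAIT, evDetect) → (M_DROP, announce)
try evDone: (M_WAIT, evDone) → (M_SCAN, announce)  ← matches
try evStart: (M_WAIT, evStart) → (M_DROP, announce)
try evClear: (M_WAIT, evClear) → (M_HALT, spin_cw)

evDone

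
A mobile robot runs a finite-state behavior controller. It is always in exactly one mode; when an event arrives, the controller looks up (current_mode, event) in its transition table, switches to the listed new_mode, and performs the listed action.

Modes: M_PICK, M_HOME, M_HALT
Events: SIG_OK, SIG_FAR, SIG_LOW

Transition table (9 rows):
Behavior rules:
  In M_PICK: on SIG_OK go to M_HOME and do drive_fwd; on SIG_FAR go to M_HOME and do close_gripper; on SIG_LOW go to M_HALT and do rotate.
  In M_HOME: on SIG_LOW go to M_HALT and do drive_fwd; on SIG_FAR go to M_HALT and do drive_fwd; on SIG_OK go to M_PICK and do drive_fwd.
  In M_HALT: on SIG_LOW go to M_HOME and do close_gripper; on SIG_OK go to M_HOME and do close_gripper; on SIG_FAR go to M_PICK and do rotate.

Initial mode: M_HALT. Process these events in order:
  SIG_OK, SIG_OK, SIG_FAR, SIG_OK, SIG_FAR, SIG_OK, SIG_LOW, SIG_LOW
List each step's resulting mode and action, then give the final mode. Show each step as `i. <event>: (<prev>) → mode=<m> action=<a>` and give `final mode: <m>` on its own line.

final mode: M_HOME

1. SIG_OK: (M_HALT) → mode=M_HOME action=close_gripper
2. SIG_OK: (M_HOME) → mode=M_PICK action=drive_fwd
3. SIG_FAR: (M_PICK) → mode=M_HOME action=close_gripper
4. SIG_OK: (M_HOME) → mode=M_PICK action=drive_fwd
5. SIG_FAR: (M_PICK) → mode=M_HOME action=close_gripper
6. SIG_OK: (M_HOME) → mode=M_PICK action=drive_fwd
7. SIG_LOW: (M_PICK) → mode=M_HALT action=rotate
8. SIG_LOW: (M_HALT) → mode=M_HOME action=close_gripper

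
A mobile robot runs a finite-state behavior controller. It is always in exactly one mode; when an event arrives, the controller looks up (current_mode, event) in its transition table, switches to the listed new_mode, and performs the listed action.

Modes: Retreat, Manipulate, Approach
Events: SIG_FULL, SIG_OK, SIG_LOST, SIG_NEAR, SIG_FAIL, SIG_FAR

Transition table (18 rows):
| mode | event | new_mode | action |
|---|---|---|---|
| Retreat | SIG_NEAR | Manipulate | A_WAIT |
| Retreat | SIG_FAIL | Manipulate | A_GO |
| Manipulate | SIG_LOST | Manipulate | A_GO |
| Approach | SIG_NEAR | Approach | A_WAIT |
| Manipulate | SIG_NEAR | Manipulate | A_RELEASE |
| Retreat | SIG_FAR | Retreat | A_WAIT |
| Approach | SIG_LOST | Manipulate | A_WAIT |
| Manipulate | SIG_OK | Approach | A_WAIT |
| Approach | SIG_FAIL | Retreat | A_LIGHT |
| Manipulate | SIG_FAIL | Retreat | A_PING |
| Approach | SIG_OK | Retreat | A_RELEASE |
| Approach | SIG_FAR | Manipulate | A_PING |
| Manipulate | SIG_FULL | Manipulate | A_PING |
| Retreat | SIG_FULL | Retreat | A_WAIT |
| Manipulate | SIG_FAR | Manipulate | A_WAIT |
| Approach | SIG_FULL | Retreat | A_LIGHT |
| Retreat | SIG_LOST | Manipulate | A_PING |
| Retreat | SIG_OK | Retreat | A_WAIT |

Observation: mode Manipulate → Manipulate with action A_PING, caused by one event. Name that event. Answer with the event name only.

try SIG_FULL: (Manipulate, SIG_FULL) → (Manipulate, A_PING)  ← matches
try SIG_OK: (Manipulate, SIG_OK) → (Approach, A_WAIT)
try SIG_LOST: (Manipulate, SIG_LOST) → (Manipulate, A_GO)
try SIG_NEAR: (Manipulate, SIG_NEAR) → (Manipulate, A_RELEASE)
try SIG_FAIL: (Manipulate, SIG_FAIL) → (Retreat, A_PING)
try SIG_FAR: (Manipulate, SIG_FAR) → (Manipulate, A_WAIT)

SIG_FULL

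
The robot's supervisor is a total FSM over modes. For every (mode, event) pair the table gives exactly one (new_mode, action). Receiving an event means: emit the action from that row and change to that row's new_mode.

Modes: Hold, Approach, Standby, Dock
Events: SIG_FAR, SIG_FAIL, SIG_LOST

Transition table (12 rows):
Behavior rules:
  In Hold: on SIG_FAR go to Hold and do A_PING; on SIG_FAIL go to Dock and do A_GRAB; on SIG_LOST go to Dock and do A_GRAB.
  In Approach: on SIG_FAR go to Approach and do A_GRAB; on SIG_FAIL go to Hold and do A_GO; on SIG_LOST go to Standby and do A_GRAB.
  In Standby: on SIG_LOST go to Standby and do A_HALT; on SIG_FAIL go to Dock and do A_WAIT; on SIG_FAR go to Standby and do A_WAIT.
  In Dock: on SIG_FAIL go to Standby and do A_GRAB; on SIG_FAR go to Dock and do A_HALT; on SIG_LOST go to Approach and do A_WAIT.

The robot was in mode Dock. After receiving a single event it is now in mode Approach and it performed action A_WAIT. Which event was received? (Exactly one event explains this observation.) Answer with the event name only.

try SIG_FAR: (Dock, SIG_FAR) → (Dock, A_HALT)
try SIG_FAIL: (Dock, SIG_FAIL) → (Standby, A_GRAB)
try SIG_LOST: (Dock, SIG_LOST) → (Approach, A_WAIT)  ← matches

SIG_LOST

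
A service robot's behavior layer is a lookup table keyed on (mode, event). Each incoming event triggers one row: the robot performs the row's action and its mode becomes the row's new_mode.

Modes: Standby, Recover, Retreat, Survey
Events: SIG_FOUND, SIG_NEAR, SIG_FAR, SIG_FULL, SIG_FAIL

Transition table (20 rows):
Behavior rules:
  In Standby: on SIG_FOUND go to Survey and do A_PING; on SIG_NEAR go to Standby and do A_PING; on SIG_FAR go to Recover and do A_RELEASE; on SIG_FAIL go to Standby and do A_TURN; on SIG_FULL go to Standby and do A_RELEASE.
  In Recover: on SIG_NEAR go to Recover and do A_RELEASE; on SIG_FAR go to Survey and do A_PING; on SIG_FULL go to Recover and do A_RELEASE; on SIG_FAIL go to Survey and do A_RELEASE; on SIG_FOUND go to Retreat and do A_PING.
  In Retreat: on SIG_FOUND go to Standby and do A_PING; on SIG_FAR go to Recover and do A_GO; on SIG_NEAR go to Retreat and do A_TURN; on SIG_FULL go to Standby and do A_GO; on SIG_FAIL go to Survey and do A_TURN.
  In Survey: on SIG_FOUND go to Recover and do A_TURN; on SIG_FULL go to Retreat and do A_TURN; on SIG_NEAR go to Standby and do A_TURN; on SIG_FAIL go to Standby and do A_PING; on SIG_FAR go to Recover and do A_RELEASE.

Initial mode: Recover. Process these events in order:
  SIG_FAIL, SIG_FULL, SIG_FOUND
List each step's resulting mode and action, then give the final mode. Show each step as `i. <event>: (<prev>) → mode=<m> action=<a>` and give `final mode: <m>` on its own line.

1. SIG_FAIL: (Recover) → mode=Survey action=A_RELEASE
2. SIG_FULL: (Survey) → mode=Retreat action=A_TURN
3. SIG_FOUND: (Retreat) → mode=Standby action=A_PING

final mode: Standby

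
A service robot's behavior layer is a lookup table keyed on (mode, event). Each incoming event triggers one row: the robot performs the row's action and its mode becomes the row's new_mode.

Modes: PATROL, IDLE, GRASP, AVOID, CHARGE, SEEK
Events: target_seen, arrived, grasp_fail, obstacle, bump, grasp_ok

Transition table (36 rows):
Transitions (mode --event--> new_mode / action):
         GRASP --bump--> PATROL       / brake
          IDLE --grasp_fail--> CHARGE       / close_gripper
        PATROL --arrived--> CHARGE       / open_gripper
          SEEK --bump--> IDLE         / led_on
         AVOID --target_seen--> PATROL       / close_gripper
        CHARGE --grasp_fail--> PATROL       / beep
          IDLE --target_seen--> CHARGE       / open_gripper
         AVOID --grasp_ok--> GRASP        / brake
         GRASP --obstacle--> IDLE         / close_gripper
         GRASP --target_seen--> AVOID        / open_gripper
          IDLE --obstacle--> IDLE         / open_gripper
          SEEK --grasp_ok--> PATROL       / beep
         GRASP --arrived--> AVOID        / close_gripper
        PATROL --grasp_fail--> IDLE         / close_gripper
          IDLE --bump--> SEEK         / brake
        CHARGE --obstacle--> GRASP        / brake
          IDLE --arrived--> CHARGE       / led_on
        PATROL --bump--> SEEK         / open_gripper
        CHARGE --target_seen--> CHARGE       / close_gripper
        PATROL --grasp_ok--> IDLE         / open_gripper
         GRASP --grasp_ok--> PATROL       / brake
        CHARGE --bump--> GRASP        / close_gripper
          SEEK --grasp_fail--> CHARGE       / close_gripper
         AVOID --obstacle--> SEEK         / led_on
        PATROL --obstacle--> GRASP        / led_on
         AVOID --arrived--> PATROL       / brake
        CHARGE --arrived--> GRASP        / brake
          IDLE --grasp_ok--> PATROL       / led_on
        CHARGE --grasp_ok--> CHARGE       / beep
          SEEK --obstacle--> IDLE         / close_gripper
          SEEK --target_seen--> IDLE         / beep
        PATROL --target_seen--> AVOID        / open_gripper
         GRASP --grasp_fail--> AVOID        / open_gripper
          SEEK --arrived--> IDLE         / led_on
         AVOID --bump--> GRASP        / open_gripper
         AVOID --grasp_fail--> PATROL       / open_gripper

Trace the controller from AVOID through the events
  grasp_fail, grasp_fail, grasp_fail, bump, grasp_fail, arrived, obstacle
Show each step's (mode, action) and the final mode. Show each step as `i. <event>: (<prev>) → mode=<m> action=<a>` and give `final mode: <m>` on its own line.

1. grasp_fail: (AVOID) → mode=PATROL action=open_gripper
2. grasp_fail: (PATROL) → mode=IDLE action=close_gripper
3. grasp_fail: (IDLE) → mode=CHARGE action=close_gripper
4. bump: (CHARGE) → mode=GRASP action=close_gripper
5. grasp_fail: (GRASP) → mode=AVOID action=open_gripper
6. arrived: (AVOID) → mode=PATROL action=brake
7. obstacle: (PATROL) → mode=GRASP action=led_on

final mode: GRASP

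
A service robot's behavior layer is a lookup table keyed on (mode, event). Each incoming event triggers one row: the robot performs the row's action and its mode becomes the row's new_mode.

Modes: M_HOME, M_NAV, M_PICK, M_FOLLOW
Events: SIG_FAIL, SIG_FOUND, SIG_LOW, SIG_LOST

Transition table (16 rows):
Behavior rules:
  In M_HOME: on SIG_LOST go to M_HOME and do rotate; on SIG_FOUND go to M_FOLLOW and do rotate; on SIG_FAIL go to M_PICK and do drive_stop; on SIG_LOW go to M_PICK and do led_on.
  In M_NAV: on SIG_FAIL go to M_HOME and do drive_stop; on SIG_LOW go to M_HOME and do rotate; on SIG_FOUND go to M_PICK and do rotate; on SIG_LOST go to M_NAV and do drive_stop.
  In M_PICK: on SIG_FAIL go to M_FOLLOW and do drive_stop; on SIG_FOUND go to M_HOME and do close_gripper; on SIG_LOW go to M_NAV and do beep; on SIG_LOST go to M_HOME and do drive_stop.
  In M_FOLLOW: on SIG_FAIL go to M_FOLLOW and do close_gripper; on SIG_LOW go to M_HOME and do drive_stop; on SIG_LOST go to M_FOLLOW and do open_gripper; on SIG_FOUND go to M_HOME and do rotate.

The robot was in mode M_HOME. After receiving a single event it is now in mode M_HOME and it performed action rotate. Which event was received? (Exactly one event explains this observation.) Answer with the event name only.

SIG_LOST

try SIG_FAIL: (M_HOME, SIG_FAIL) → (M_PICK, drive_stop)
try SIG_FOUND: (M_HOME, SIG_FOUND) → (M_FOLLOW, rotate)
try SIG_LOW: (M_HOME, SIG_LOW) → (M_PICK, led_on)
try SIG_LOST: (M_HOME, SIG_LOST) → (M_HOME, rotate)  ← matches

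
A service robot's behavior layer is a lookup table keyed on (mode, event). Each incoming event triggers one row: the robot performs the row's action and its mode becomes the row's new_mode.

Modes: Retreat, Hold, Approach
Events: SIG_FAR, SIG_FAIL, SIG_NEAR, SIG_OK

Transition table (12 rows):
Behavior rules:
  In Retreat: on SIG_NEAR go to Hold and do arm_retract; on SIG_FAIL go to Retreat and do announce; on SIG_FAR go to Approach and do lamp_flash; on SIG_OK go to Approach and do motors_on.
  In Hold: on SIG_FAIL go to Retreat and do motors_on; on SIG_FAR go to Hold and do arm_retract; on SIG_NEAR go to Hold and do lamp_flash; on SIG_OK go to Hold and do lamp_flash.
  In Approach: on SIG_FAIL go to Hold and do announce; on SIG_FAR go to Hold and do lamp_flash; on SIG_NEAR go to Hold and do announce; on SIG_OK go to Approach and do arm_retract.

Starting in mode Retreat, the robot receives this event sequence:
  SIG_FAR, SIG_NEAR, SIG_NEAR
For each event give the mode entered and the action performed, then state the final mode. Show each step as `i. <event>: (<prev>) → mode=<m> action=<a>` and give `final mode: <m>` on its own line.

final mode: Hold

1. SIG_FAR: (Retreat) → mode=Approach action=lamp_flash
2. SIG_NEAR: (Approach) → mode=Hold action=announce
3. SIG_NEAR: (Hold) → mode=Hold action=lamp_flash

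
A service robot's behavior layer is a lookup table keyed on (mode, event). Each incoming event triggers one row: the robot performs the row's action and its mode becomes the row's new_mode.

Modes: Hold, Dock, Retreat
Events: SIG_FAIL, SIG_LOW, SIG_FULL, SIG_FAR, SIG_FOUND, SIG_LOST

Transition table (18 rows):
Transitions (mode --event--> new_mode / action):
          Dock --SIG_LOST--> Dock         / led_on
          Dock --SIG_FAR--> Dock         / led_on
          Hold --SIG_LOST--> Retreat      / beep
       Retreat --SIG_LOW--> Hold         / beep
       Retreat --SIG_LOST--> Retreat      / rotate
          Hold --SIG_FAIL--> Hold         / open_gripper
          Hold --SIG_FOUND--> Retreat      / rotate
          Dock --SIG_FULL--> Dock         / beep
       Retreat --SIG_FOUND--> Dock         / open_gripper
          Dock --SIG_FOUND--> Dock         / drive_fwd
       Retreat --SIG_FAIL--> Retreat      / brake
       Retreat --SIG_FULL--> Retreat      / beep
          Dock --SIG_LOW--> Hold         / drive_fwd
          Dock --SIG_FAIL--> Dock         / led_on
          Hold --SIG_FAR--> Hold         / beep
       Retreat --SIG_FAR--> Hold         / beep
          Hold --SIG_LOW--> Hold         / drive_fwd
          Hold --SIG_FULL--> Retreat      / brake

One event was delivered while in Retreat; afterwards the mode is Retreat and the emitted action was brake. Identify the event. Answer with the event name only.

SIG_FAIL

try SIG_FAIL: (Retreat, SIG_FAIL) → (Retreat, brake)  ← matches
try SIG_LOW: (Retreat, SIG_LOW) → (Hold, beep)
try SIG_FULL: (Retreat, SIG_FULL) → (Retreat, beep)
try SIG_FAR: (Retreat, SIG_FAR) → (Hold, beep)
try SIG_FOUND: (Retreat, SIG_FOUND) → (Dock, open_gripper)
try SIG_LOST: (Retreat, SIG_LOST) → (Retreat, rotate)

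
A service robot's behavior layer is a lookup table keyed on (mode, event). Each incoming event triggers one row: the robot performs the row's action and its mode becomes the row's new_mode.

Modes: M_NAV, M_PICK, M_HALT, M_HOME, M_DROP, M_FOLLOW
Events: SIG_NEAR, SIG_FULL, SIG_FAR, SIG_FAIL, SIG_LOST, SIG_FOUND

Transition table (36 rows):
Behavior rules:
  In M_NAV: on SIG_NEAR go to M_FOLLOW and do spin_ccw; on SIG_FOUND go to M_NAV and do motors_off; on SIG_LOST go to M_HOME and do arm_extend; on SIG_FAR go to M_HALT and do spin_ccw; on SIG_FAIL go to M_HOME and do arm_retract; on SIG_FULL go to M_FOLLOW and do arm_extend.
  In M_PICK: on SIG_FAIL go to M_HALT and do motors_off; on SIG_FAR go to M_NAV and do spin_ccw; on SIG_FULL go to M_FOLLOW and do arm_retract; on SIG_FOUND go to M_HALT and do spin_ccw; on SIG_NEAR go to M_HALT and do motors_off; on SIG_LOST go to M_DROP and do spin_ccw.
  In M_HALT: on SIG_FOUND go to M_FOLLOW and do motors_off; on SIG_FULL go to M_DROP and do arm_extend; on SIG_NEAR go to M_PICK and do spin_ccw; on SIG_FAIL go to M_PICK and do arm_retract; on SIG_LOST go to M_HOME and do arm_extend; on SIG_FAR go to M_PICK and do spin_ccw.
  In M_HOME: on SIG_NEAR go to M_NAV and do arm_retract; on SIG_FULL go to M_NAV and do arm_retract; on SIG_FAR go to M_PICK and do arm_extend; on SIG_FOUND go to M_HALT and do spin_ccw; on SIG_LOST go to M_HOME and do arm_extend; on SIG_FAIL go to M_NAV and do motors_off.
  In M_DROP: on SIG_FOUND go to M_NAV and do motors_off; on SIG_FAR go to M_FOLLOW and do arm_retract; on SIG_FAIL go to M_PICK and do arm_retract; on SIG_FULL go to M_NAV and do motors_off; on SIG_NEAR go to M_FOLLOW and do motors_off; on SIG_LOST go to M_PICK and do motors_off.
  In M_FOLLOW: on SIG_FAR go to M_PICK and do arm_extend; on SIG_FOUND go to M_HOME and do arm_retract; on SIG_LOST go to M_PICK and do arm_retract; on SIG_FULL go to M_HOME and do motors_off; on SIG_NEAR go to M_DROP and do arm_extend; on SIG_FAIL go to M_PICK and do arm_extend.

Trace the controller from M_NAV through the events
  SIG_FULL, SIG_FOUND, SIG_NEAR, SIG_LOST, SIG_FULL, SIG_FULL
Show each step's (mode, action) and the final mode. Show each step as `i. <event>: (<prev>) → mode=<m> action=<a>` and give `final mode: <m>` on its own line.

final mode: M_FOLLOW

1. SIG_FULL: (M_NAV) → mode=M_FOLLOW action=arm_extend
2. SIG_FOUND: (M_FOLLOW) → mode=M_HOME action=arm_retract
3. SIG_NEAR: (M_HOME) → mode=M_NAV action=arm_retract
4. SIG_LOST: (M_NAV) → mode=M_HOME action=arm_extend
5. SIG_FULL: (M_HOME) → mode=M_NAV action=arm_retract
6. SIG_FULL: (M_NAV) → mode=M_FOLLOW action=arm_extend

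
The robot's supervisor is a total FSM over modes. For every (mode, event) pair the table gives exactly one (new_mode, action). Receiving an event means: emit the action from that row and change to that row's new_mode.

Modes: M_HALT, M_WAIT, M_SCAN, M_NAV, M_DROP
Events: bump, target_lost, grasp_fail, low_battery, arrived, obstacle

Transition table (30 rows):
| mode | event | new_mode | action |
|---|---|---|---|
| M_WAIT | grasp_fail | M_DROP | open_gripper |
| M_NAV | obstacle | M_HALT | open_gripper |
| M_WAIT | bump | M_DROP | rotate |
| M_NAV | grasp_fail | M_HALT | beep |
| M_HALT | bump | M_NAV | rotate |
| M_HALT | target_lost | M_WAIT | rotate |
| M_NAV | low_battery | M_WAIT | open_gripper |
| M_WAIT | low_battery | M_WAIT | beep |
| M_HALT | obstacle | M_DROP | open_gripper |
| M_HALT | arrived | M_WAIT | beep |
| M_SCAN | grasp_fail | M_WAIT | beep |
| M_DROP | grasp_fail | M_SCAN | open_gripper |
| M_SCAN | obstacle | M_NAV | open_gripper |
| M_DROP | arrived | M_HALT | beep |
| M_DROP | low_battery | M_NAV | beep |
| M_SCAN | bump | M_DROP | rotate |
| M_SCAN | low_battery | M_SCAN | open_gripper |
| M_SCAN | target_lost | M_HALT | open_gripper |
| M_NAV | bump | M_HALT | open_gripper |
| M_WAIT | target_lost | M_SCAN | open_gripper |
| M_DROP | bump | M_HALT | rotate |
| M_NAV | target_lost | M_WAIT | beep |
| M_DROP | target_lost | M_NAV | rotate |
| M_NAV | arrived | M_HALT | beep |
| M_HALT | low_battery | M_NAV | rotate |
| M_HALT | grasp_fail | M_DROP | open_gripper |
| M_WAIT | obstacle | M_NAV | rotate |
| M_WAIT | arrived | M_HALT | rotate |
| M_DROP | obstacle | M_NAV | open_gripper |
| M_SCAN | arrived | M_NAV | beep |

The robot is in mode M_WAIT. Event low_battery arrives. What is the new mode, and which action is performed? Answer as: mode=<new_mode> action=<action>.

mode=M_WAIT action=beep

current mode = M_WAIT; filter table to that mode:
  (M_WAIT, grasp_fail) → (M_DROP, open_gripper)
  (M_WAIT, bump) → (M_DROP, rotate)
  (M_WAIT, low_battery) → (M_WAIT, beep)  ← event matches
  (M_WAIT, target_lost) → (M_SCAN, open_gripper)
  (M_WAIT, obstacle) → (M_NAV, rotate)
  (M_WAIT, arrived) → (M_HALT, rotate)
event = low_battery selects (M_WAIT, beep)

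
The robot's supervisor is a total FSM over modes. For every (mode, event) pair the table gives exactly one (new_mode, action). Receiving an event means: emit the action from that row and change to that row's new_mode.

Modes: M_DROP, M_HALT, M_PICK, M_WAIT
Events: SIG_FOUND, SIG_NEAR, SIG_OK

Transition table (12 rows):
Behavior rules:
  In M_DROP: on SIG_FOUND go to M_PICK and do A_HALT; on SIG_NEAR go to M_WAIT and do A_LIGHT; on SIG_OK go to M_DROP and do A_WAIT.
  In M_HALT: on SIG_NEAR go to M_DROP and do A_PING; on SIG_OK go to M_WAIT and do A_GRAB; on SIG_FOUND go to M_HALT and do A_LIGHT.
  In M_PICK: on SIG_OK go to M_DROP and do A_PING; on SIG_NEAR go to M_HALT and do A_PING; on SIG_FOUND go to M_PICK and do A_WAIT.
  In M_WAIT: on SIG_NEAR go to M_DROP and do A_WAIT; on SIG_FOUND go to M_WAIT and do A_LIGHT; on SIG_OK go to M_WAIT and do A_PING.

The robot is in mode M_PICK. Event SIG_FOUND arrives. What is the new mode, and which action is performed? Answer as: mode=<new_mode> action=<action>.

mode=M_PICK action=A_WAIT

current mode = M_PICK; filter table to that mode:
  (M_PICK, SIG_OK) → (M_DROP, A_PING)
  (M_PICK, SIG_NEAR) → (M_HALT, A_PING)
  (M_PICK, SIG_FOUND) → (M_PICK, A_WAIT)  ← event matches
event = SIG_FOUND selects (M_PICK, A_WAIT)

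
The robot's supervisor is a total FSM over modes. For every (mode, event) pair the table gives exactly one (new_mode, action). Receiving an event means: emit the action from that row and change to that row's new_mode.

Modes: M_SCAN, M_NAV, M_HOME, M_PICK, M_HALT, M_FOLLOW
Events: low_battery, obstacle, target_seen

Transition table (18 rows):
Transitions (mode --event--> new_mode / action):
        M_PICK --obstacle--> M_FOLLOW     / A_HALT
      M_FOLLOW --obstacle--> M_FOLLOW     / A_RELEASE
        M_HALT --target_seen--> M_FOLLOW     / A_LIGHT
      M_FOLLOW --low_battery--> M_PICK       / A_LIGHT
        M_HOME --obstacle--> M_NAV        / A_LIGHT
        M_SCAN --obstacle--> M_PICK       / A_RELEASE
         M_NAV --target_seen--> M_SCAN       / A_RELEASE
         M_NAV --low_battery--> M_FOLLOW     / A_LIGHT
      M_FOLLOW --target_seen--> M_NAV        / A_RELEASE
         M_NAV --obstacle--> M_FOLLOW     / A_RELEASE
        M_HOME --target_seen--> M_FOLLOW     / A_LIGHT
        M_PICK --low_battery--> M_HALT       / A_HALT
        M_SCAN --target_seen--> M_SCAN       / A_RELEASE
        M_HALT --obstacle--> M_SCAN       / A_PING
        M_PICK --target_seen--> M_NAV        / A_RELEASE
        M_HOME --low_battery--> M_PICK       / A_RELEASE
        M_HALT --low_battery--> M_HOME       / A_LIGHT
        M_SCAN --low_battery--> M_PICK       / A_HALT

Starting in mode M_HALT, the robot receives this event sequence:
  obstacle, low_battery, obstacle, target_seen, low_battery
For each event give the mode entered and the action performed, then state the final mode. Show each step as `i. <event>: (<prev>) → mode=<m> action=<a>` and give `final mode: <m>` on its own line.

final mode: M_FOLLOW

1. obstacle: (M_HALT) → mode=M_SCAN action=A_PING
2. low_battery: (M_SCAN) → mode=M_PICK action=A_HALT
3. obstacle: (M_PICK) → mode=M_FOLLOW action=A_HALT
4. target_seen: (M_FOLLOW) → mode=M_NAV action=A_RELEASE
5. low_battery: (M_NAV) → mode=M_FOLLOW action=A_LIGHT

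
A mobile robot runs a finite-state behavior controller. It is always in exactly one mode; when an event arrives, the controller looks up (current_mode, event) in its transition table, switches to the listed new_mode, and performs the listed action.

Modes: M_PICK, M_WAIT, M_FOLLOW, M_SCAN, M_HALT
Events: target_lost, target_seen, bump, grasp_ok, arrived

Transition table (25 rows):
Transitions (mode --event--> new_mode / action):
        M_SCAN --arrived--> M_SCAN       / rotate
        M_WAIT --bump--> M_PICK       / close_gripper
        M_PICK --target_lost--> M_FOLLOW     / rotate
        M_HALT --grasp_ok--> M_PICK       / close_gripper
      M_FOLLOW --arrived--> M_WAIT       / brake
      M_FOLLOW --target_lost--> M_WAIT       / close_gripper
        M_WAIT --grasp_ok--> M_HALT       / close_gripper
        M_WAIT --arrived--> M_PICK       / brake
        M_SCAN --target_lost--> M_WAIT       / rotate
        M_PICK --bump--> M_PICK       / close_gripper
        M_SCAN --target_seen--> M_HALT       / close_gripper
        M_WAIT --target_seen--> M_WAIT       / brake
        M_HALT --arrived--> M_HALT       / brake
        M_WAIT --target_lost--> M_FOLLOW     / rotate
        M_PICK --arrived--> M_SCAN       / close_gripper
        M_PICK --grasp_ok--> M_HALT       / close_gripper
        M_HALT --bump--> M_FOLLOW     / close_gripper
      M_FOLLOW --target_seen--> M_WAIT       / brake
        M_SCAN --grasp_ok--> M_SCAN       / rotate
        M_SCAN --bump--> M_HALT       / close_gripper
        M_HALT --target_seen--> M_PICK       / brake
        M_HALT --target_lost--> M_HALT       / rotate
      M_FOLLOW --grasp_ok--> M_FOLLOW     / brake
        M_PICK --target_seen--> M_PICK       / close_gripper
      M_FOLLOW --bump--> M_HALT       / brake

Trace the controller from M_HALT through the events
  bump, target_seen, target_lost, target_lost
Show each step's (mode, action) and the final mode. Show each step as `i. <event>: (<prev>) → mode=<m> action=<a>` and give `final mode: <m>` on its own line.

1. bump: (M_HALT) → mode=M_FOLLOW action=close_gripper
2. target_seen: (M_FOLLOW) → mode=M_WAIT action=brake
3. target_lost: (M_WAIT) → mode=M_FOLLOW action=rotate
4. target_lost: (M_FOLLOW) → mode=M_WAIT action=close_gripper

final mode: M_WAIT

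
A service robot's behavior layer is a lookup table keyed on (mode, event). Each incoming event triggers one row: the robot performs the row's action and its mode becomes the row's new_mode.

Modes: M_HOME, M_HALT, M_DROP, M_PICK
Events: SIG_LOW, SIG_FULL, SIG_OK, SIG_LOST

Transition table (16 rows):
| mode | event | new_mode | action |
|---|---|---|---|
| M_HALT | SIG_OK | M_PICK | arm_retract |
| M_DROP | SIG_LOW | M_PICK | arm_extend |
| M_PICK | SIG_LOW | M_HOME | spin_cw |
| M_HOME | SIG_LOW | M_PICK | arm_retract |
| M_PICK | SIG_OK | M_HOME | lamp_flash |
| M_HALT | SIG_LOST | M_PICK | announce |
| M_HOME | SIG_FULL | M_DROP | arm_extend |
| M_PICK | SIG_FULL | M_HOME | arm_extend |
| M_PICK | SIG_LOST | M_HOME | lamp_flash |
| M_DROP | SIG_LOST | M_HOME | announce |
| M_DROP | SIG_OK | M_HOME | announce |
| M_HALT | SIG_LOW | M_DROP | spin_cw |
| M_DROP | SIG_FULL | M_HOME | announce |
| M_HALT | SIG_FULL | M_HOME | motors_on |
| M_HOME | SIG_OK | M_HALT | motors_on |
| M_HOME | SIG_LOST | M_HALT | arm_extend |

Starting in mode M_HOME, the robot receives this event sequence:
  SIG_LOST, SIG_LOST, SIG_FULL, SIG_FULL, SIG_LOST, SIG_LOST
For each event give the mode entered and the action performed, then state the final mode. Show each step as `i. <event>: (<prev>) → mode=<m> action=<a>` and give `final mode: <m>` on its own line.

final mode: M_HALT

1. SIG_LOST: (M_HOME) → mode=M_HALT action=arm_extend
2. SIG_LOST: (M_HALT) → mode=M_PICK action=announce
3. SIG_FULL: (M_PICK) → mode=M_HOME action=arm_extend
4. SIG_FULL: (M_HOME) → mode=M_DROP action=arm_extend
5. SIG_LOST: (M_DROP) → mode=M_HOME action=announce
6. SIG_LOST: (M_HOME) → mode=M_HALT action=arm_extend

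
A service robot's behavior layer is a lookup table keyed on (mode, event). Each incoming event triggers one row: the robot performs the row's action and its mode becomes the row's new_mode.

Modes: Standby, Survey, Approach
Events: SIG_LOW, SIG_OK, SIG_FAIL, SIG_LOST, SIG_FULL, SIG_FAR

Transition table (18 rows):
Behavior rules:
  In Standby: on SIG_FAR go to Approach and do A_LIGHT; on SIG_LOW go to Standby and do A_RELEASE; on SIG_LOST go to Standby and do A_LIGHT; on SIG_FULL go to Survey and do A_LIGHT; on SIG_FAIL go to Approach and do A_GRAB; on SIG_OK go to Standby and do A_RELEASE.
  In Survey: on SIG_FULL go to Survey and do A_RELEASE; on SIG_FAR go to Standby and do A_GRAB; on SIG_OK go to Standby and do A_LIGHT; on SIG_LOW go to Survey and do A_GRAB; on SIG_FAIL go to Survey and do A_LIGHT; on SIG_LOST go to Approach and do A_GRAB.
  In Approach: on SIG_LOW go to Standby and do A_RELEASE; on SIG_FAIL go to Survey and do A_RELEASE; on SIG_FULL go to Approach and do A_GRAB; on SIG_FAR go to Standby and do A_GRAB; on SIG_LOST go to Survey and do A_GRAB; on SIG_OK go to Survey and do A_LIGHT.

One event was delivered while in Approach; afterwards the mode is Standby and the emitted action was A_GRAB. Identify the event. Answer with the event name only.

try SIG_LOW: (Approach, SIG_LOW) → (Standby, A_RELEASE)
try SIG_OK: (Approach, SIG_OK) → (Survey, A_LIGHT)
try SIG_FAIL: (Approach, SIG_FAIL) → (Survey, A_RELEASE)
try SIG_LOST: (Approach, SIG_LOST) → (Survey, A_GRAB)
try SIG_FULL: (Approach, SIG_FULL) → (Approach, A_GRAB)
try SIG_FAR: (Approach, SIG_FAR) → (Standby, A_GRAB)  ← matches

SIG_FAR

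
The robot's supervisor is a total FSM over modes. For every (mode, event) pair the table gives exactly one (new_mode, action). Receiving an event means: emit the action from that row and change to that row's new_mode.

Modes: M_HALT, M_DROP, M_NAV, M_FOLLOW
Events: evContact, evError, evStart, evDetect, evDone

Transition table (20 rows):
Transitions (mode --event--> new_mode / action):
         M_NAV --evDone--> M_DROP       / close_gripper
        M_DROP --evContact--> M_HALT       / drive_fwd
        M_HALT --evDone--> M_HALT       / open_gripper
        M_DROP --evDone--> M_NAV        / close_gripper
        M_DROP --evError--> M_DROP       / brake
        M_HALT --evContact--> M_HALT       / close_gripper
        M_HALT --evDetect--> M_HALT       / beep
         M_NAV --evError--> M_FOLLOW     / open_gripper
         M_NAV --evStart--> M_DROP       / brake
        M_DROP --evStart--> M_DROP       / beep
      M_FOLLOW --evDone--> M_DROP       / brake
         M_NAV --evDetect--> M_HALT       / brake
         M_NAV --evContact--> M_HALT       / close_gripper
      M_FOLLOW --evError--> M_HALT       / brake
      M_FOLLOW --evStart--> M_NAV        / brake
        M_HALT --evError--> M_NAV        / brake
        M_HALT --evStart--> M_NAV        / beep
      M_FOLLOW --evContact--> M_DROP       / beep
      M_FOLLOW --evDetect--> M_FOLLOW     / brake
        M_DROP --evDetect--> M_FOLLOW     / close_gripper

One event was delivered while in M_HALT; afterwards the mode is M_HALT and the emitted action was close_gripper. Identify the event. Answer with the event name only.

try evContact: (M_HALT, evContact) → (M_HALT, close_gripper)  ← matches
try evError: (M_HALT, evError) → (M_NAV, brake)
try evStart: (M_HALT, evStart) → (M_NAV, beep)
try evDetect: (M_HALT, evDetect) → (M_HALT, beep)
try evDone: (M_HALT, evDone) → (M_HALT, open_gripper)

evContact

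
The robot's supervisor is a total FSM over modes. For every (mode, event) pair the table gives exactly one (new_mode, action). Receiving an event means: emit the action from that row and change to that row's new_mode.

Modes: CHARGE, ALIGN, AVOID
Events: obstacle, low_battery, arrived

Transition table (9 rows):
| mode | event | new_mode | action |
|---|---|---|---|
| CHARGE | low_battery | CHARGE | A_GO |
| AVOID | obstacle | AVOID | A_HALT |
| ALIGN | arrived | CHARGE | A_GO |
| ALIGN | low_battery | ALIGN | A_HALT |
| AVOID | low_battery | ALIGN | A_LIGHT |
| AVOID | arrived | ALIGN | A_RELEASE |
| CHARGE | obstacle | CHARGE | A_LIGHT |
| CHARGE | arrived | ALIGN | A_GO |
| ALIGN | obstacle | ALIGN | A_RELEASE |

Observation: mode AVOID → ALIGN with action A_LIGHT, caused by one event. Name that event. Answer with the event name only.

try obstacle: (AVOID, obstacle) → (AVOID, A_HALT)
try low_battery: (AVOID, low_battery) → (ALIGN, A_LIGHT)  ← matches
try arrived: (AVOID, arrived) → (ALIGN, A_RELEASE)

low_battery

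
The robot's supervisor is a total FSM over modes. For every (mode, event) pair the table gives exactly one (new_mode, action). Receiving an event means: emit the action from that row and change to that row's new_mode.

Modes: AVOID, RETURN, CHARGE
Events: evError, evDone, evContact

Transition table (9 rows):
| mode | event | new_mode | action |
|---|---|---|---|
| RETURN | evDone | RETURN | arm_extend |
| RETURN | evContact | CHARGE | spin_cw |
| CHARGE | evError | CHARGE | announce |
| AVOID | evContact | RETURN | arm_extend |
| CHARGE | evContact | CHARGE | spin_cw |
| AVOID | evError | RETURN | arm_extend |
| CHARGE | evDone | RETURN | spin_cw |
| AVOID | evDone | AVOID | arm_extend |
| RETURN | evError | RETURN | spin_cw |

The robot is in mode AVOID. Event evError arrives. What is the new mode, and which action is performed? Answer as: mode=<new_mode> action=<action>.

mode=RETURN action=arm_extend

current mode = AVOID; filter table to that mode:
  (AVOID, evContact) → (RETURN, arm_extend)
  (AVOID, evError) → (RETURN, arm_extend)  ← event matches
  (AVOID, evDone) → (AVOID, arm_extend)
event = evError selects (RETURN, arm_extend)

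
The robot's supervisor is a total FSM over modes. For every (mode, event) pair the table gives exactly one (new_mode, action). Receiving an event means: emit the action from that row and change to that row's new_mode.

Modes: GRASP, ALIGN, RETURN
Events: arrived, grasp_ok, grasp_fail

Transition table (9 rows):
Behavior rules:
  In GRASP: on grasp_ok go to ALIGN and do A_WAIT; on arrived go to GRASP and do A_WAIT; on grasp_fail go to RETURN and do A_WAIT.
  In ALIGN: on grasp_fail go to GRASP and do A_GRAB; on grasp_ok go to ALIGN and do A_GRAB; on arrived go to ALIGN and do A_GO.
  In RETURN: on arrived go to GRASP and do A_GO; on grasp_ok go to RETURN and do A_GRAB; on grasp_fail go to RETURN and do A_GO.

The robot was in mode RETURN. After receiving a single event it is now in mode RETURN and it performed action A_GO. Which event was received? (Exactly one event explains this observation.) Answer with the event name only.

grasp_fail

try arrived: (RETURN, arrived) → (GRASP, A_GO)
try grasp_ok: (RETURN, grasp_ok) → (RETURN, A_GRAB)
try grasp_fail: (RETURN, grasp_fail) → (RETURN, A_GO)  ← matches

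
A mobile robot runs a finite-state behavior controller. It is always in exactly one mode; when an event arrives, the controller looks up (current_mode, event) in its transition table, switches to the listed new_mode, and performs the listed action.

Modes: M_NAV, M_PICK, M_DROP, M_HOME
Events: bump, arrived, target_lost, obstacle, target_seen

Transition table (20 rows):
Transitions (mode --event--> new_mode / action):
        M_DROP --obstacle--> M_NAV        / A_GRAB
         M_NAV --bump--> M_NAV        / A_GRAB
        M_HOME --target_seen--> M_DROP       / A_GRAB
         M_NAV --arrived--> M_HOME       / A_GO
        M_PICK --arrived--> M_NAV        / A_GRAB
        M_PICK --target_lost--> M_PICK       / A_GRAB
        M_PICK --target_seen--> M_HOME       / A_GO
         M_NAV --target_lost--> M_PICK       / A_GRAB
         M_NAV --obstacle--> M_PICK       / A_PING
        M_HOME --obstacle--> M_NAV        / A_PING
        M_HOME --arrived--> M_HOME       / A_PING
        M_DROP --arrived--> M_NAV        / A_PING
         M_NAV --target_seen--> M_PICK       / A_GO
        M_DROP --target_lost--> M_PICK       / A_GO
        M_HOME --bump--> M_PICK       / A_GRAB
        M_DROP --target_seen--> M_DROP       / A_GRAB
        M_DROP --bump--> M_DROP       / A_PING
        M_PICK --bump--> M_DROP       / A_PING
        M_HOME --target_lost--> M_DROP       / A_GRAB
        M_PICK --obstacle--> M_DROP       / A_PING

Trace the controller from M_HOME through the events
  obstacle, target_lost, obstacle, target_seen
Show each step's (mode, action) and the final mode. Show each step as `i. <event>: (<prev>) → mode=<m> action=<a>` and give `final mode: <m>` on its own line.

1. obstacle: (M_HOME) → mode=M_NAV action=A_PING
2. target_lost: (M_NAV) → mode=M_PICK action=A_GRAB
3. obstacle: (M_PICK) → mode=M_DROP action=A_PING
4. target_seen: (M_DROP) → mode=M_DROP action=A_GRAB

final mode: M_DROP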